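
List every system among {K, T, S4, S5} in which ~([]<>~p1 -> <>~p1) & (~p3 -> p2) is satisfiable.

T-tableau for the formula:
1. ~([]<>~p1 -> <>~p1) & (~p3 -> p2), u
2. ~([]<>~p1 -> <>~p1), u   [&-rule on 1]
3. ~p3 -> p2, u   [&-rule on 1]
4. []<>~p1, u   [~->-rule on 2]
5. ~<>~p1, u   [~->-rule on 2]
6. <>~p1, u   [[]-rule on 4 via uRu]
7. p1, u   [~<>-rule on 5 via uRu]
8. p2, u   [->-rule on 3 (branches; this branch)]
9. ~p1, v   [<>-rule on 6: fresh world v, uRv]
10. <>~p1, v   [[]-rule on 4 via uRv]
11. p1, v   [~<>-rule on 5 via uRv]
Accessibility: uRu, uRv, vRv
Branch closes: p1 and ~p1 both at v.
Every branch closes (one shown): unsatisfiable in T, hence also in S4, S5 (every S4/S5-frame is a T-frame).
K-tableau for the formula:
1. ~([]<>~p1 -> <>~p1) & (~p3 -> p2), u
2. ~([]<>~p1 -> <>~p1), u   [&-rule on 1]
3. ~p3 -> p2, u   [&-rule on 1]
4. []<>~p1, u   [~->-rule on 2]
5. ~<>~p1, u   [~->-rule on 2]
6. p2, u   [->-rule on 3 (branches; this branch)]
Complete open branch: satisfiable in K.

K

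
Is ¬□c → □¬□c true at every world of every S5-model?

Valid

Tableau for the negation ¬(¬□c → □¬□c):
1. ¬(¬□c → □¬□c), w0
2. ¬□c, w0
3. ¬□¬□c, w0
4. ¬c, w1
5. □c, w2
6. c, w0
7. c, w1
Accessibility: w0Rw0, w0Rw1, w0Rw2, w1Rw0, w1Rw1, w1Rw2, w2Rw0, w2Rw1, w2Rw2
Branch closes: c and ¬c both at w1.
All branches of the negation close; one closing branch shown above.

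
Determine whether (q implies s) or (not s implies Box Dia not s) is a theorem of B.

Tableau for the negation not ((q implies s) or (not s implies Box Dia not s)):
1. not ((q implies s) or (not s implies Box Dia not s)), w0
2. not (q implies s), w0   [neg-or-rule on 1]
3. not (not s implies Box Dia not s), w0   [neg-or-rule on 1]
4. q, w0   [neg-implies-rule on 2]
5. not s, w0   [neg-implies-rule on 2]
6. not Box Dia not s, w0   [neg-implies-rule on 3]
7. not Dia not s, w1   [neg-Box-rule on 6: fresh world w1, w0Rw1]
8. s, w0   [neg-Dia-rule on 7 via w1Rw0]
Accessibility: w0Rw0, w0Rw1, w1Rw0, w1Rw1
Branch closes: s and not s both at w0.
Every branch of the negation's tableau closes; the branch above is one of them.

Yes, valid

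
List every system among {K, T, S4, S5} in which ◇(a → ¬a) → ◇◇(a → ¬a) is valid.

T, S4, S5

T-tableau for the negation ¬(◇(a → ¬a) → ◇◇(a → ¬a)):
1. ¬(◇(a → ¬a) → ◇◇(a → ¬a)), u
2. ◇(a → ¬a), u
3. ¬◇◇(a → ¬a), u
4. ¬◇(a → ¬a), u
5. ¬(a → ¬a), u
6. a, u
7. a → ¬a, v
8. ¬◇(a → ¬a), v
9. ¬(a → ¬a), v
10. a, v
11. ¬a, v
Accessibility: uRu, uRv, vRv
Branch closes: a and ¬a both at v.
Every branch closes (one shown): valid in T, hence also in S4, S5 (every theorem of T is a theorem of S4 and S5).
K-tableau for the negation ¬(◇(a → ¬a) → ◇◇(a → ¬a)):
1. ¬(◇(a → ¬a) → ◇◇(a → ¬a)), u
2. ◇(a → ¬a), u
3. ¬◇◇(a → ¬a), u
4. a → ¬a, v
5. ¬◇(a → ¬a), v
6. ¬a, v
Accessibility: uRv
Complete open branch: countermodel on a K-frame, so not valid in K.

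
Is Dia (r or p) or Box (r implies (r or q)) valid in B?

Valid

Tableau for the negation not (Dia (r or p) or Box (r implies (r or q))):
1. not (Dia (r or p) or Box (r implies (r or q))), 0
2. not Dia (r or p), 0
3. not Box (r implies (r or q)), 0
4. not (r or p), 0
5. not r, 0
6. not p, 0
7. not (r implies (r or q)), 1
8. r, 1
9. not (r or q), 1
10. not r, 1
11. not q, 1
Accessibility: 0R0, 0R1, 1R0, 1R1
Branch closes: r and not r both at 1.
All branches of the negation close; one closing branch shown above.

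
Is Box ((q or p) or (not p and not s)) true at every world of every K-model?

Tableau for the negation not Box ((q or p) or (not p and not s)):
1. not Box ((q or p) or (not p and not s)), w0
2. not ((q or p) or (not p and not s)), w1
3. not (q or p), w1
4. not (not p and not s), w1
5. not q, w1
6. not p, w1
7. s, w1
Accessibility: w0Rw1
The negation has an open branch (countermodel exists).

Not valid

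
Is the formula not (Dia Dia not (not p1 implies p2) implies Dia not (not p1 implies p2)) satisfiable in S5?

1. not (Dia Dia not (not p1 implies p2) implies Dia not (not p1 implies p2)), w0
2. Dia Dia not (not p1 implies p2), w0
3. not Dia not (not p1 implies p2), w0
4. not p1 implies p2, w0
5. p2, w0
6. Dia not (not p1 implies p2), w1
7. not p1 implies p2, w1
8. p2, w1
9. not (not p1 implies p2), w2
10. not p1, w2
11. not p2, w2
12. not p1 implies p2, w2
13. p2, w2
Accessibility: w0Rw0, w0Rw1, w0Rw2, w1Rw0, w1Rw1, w1Rw2, w2Rw0, w2Rw1, w2Rw2
Branch closes: p2 and not p2 both at w2.
All branches of the tableau close; one closing branch shown above.

Unsatisfiable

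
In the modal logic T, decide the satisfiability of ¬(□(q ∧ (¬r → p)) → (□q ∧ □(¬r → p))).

Unsatisfiable (every branch closes)

1. ¬(□(q ∧ (¬r → p)) → (□q ∧ □(¬r → p))), w0
2. □(q ∧ (¬r → p)), w0   [¬→-rule on 1]
3. ¬(□q ∧ □(¬r → p)), w0   [¬→-rule on 1]
4. q ∧ (¬r → p), w0   [□-rule on 2 via w0Rw0]
5. q, w0   [∧-rule on 4]
6. ¬r → p, w0   [∧-rule on 4]
7. ¬□(¬r → p), w0   [¬∧-rule on 3 (branches; this branch)]
8. p, w0   [→-rule on 6 (branches; this branch)]
9. ¬(¬r → p), w1   [¬□-rule on 7: fresh world w1, w0Rw1]
10. ¬r, w1   [¬→-rule on 9]
11. ¬p, w1   [¬→-rule on 9]
12. q ∧ (¬r → p), w1   [□-rule on 2 via w0Rw1]
13. q, w1   [∧-rule on 12]
14. ¬r → p, w1   [∧-rule on 12]
15. p, w1   [→-rule on 14 (branches; this branch)]
Accessibility: w0Rw0, w0Rw1, w1Rw1
Branch closes: p and ¬p both at w1.
Every branch closes; the branch above is one of them.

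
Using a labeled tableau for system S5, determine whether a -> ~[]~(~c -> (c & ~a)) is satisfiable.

Yes, satisfiable

1. a -> ~[]~(~c -> (c & ~a)), 0
2. ~[]~(~c -> (c & ~a)), 0
3. ~c -> (c & ~a), 1
4. c & ~a, 1
5. c, 1
6. ~a, 1
Accessibility: 0R0, 0R1, 1R0, 1R1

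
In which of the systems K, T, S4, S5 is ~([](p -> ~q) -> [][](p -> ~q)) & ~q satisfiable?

K, T

T-tableau for the formula:
1. ~([](p -> ~q) -> [][](p -> ~q)) & ~q, u
2. ~([](p -> ~q) -> [][](p -> ~q)), u   [&-rule on 1]
3. ~q, u   [&-rule on 1]
4. [](p -> ~q), u   [~->-rule on 2]
5. ~[][](p -> ~q), u   [~->-rule on 2]
6. p -> ~q, u   [[]-rule on 4 via uRu]
7. ~[](p -> ~q), v   [~[]-rule on 5: fresh world v, uRv]
8. p -> ~q, v   [[]-rule on 4 via uRv]
9. ~q, v   [->-rule on 8 (branches; this branch)]
10. ~(p -> ~q), w   [~[]-rule on 7: fresh world w, vRw]
11. p, w   [~->-rule on 10]
12. q, w   [~->-rule on 10]
Accessibility: uRu, uRv, vRv, vRw, wRw
Complete open branch: satisfiable in T, hence also in K (this T-model is also a K-model).
S4-tableau for the formula:
1. ~([](p -> ~q) -> [][](p -> ~q)) & ~q, u
2. ~([](p -> ~q) -> [][](p -> ~q)), u   [&-rule on 1]
3. ~q, u   [&-rule on 1]
4. [](p -> ~q), u   [~->-rule on 2]
5. ~[][](p -> ~q), u   [~->-rule on 2]
6. p -> ~q, u   [[]-rule on 4 via uRu]
7. ~[](p -> ~q), v   [~[]-rule on 5: fresh world v, uRv]
8. p -> ~q, v   [[]-rule on 4 via uRv]
9. ~q, v   [->-rule on 8 (branches; this branch)]
10. ~(p -> ~q), w   [~[]-rule on 7: fresh world w, vRw]
11. p, w   [~->-rule on 10]
12. q, w   [~->-rule on 10]
13. p -> ~q, w   [[]-rule on 4 via uRw]
14. ~q, w   [->-rule on 13 (branches; this branch)]
Accessibility: uRu, uRv, uRw, vRv, vRw, wRw
Branch closes: q and ~q both at w.
Every branch closes (one shown): unsatisfiable in S4, hence also in S5 (every S5-frame is an S4-frame).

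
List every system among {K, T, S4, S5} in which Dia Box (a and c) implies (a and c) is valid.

S5-tableau for the negation not (Dia Box (a and c) implies (a and c)):
1. not (Dia Box (a and c) implies (a and c)), w0
2. Dia Box (a and c), w0
3. not (a and c), w0
4. not c, w0
5. Box (a and c), w1
6. a and c, w0
7. a, w0
8. c, w0
Accessibility: w0Rw0, w0Rw1, w1Rw0, w1Rw1
Branch closes: c and not c both at w0.
Every branch closes (one shown): valid in S5.
S4-tableau for the negation not (Dia Box (a and c) implies (a and c)):
1. not (Dia Box (a and c) implies (a and c)), w0
2. Dia Box (a and c), w0
3. not (a and c), w0
4. not c, w0
5. Box (a and c), w1
6. a and c, w1
7. a, w1
8. c, w1
Accessibility: w0Rw0, w0Rw1, w1Rw1
Complete open branch: countermodel on an S4-frame, so not valid in S4, nor in K, T (the same frame is also a K-frame and a T-frame).

S5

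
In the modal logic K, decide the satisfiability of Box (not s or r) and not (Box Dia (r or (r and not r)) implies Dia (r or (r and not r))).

1. Box (not s or r) and not (Box Dia (r or (r and not r)) implies Dia (r or (r and not r))), w0
2. Box (not s or r), w0
3. not (Box Dia (r or (r and not r)) implies Dia (r or (r and not r))), w0
4. Box Dia (r or (r and not r)), w0
5. not Dia (r or (r and not r)), w0

Satisfiable (open branch found)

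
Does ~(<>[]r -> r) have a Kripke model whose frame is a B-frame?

1. ~(<>[]r -> r), u
2. <>[]r, u   [~->-rule on 1]
3. ~r, u   [~->-rule on 1]
4. []r, v   [<>-rule on 2: fresh world v, uRv]
5. r, u   [[]-rule on 4 via vRu]
Accessibility: uRu, uRv, vRu, vRv
Branch closes: r and ~r both at u.
Every branch closes; the branch above is one of them.

No, unsatisfiable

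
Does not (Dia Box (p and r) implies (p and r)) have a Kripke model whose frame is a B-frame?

Unsatisfiable

1. not (Dia Box (p and r) implies (p and r)), w0
2. Dia Box (p and r), w0
3. not (p and r), w0
4. not r, w0
5. Box (p and r), w1
6. p and r, w0
7. p, w0
8. r, w0
Accessibility: w0Rw0, w0Rw1, w1Rw0, w1Rw1
Branch closes: r and not r both at w0.
Every branch closes; the branch above is one of them.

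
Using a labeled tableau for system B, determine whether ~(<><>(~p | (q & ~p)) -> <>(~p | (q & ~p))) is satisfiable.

1. ~(<><>(~p | (q & ~p)) -> <>(~p | (q & ~p))), w0
2. <><>(~p | (q & ~p)), w0   [~->-rule on 1]
3. ~<>(~p | (q & ~p)), w0   [~->-rule on 1]
4. ~(~p | (q & ~p)), w0   [~<>-rule on 3 via w0Rw0]
5. p, w0   [~|-rule on 4]
6. ~(q & ~p), w0   [~|-rule on 4]
7. <>(~p | (q & ~p)), w1   [<>-rule on 2: fresh world w1, w0Rw1]
8. ~(~p | (q & ~p)), w1   [~<>-rule on 3 via w0Rw1]
9. p, w1   [~|-rule on 8]
10. ~(q & ~p), w1   [~|-rule on 8]
11. ~p | (q & ~p), w2   [<>-rule on 7: fresh world w2, w1Rw2]
12. q & ~p, w2   [|-rule on 11 (branches; this branch)]
13. q, w2   [&-rule on 12]
14. ~p, w2   [&-rule on 12]
Accessibility: w0Rw0, w0Rw1, w1Rw0, w1Rw1, w1Rw2, w2Rw1, w2Rw2

Satisfiable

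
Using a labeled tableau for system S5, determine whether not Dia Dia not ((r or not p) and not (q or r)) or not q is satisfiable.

1. not Dia Dia not ((r or not p) and not (q or r)) or not q, 0
2. not q, 0
Accessibility: 0R0

Satisfiable (open branch found)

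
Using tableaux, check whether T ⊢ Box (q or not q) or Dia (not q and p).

Valid

Tableau for the negation not (Box (q or not q) or Dia (not q and p)):
1. not (Box (q or not q) or Dia (not q and p)), w0
2. not Box (q or not q), w0   [neg-or-rule on 1]
3. not Dia (not q and p), w0   [neg-or-rule on 1]
4. not (not q and p), w0   [neg-Dia-rule on 3 via w0Rw0]
5. not p, w0   [neg-and-rule on 4 (branches; this branch)]
6. not (q or not q), w1   [neg-Box-rule on 2: fresh world w1, w0Rw1]
7. not q, w1   [neg-or-rule on 6]
8. q, w1   [neg-or-rule on 6]
Accessibility: w0Rw0, w0Rw1, w1Rw1
Branch closes: q and not q both at w1.
Every branch of the negation's tableau closes; the branch above is one of them.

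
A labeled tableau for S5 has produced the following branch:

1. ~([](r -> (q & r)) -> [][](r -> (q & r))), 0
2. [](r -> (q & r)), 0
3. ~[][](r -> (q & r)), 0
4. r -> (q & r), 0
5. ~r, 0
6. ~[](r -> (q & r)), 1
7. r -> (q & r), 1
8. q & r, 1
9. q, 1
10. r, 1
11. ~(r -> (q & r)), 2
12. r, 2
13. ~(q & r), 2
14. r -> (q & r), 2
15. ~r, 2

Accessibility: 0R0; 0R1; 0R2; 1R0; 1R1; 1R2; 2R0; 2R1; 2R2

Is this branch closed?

Yes, closed

Both r and ~r appear at 2.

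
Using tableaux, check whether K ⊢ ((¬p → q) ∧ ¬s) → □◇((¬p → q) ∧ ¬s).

Tableau for the negation ¬(((¬p → q) ∧ ¬s) → □◇((¬p → q) ∧ ¬s)):
1. ¬(((¬p → q) ∧ ¬s) → □◇((¬p → q) ∧ ¬s)), w0
2. (¬p → q) ∧ ¬s, w0
3. ¬□◇((¬p → q) ∧ ¬s), w0
4. ¬p → q, w0
5. ¬s, w0
6. q, w0
7. ¬◇((¬p → q) ∧ ¬s), w1
Accessibility: w0Rw1
The negation has an open branch (countermodel exists).

Not valid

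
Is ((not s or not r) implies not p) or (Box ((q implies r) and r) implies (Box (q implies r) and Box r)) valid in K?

Valid

Tableau for the negation not (((not s or not r) implies not p) or (Box ((q implies r) and r) implies (Box (q implies r) and Box r))):
1. not (((not s or not r) implies not p) or (Box ((q implies r) and r) implies (Box (q implies r) and Box r))), u
2. not ((not s or not r) implies not p), u
3. not (Box ((q implies r) and r) implies (Box (q implies r) and Box r)), u
4. not s or not r, u
5. p, u
6. Box ((q implies r) and r), u
7. not (Box (q implies r) and Box r), u
8. not r, u
9. not Box (q implies r), u
10. not (q implies r), v
11. q, v
12. not r, v
13. (q implies r) and r, v
14. q implies r, v
15. r, v
Accessibility: uRv
Branch closes: r and not r both at v.
Every branch of the negation's tableau closes; the branch above is one of them.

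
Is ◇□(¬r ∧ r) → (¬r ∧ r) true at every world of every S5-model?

Yes, valid

Tableau for the negation ¬(◇□(¬r ∧ r) → (¬r ∧ r)):
1. ¬(◇□(¬r ∧ r) → (¬r ∧ r)), 0
2. ◇□(¬r ∧ r), 0
3. ¬(¬r ∧ r), 0
4. ¬r, 0
5. □(¬r ∧ r), 1
6. ¬r ∧ r, 0
7. r, 0
Accessibility: 0R0, 0R1, 1R0, 1R1
Branch closes: r and ¬r both at 0.
All branches of the negation close; one closing branch shown above.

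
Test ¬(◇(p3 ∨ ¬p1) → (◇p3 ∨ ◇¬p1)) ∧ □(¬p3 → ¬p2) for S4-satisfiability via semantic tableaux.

Unsatisfiable

1. ¬(◇(p3 ∨ ¬p1) → (◇p3 ∨ ◇¬p1)) ∧ □(¬p3 → ¬p2), u
2. ¬(◇(p3 ∨ ¬p1) → (◇p3 ∨ ◇¬p1)), u   [∧-rule on 1]
3. □(¬p3 → ¬p2), u   [∧-rule on 1]
4. ◇(p3 ∨ ¬p1), u   [¬→-rule on 2]
5. ¬(◇p3 ∨ ◇¬p1), u   [¬→-rule on 2]
6. ¬◇p3, u   [¬∨-rule on 5]
7. ¬◇¬p1, u   [¬∨-rule on 5]
8. ¬p3 → ¬p2, u   [□-rule on 3 via uRu]
9. ¬p3, u   [¬◇-rule on 6 via uRu]
10. p1, u   [¬◇-rule on 7 via uRu]
11. ¬p2, u   [→-rule on 8 (branches; this branch)]
12. p3 ∨ ¬p1, v   [◇-rule on 4: fresh world v, uRv]
13. ¬p3 → ¬p2, v   [□-rule on 3 via uRv]
14. ¬p3, v   [¬◇-rule on 6 via uRv]
15. p1, v   [¬◇-rule on 7 via uRv]
16. ¬p1, v   [∨-rule on 12 (branches; this branch)]
Accessibility: uRu, uRv, vRv
Branch closes: p1 and ¬p1 both at v.
All branches of the tableau close; one closing branch shown above.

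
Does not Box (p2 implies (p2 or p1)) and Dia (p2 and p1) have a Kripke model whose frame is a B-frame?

1. not Box (p2 implies (p2 or p1)) and Dia (p2 and p1), w0
2. not Box (p2 implies (p2 or p1)), w0
3. Dia (p2 and p1), w0
4. not (p2 implies (p2 or p1)), w1
5. p2, w1
6. not (p2 or p1), w1
7. not p2, w1
8. not p1, w1
Accessibility: w0Rw0, w0Rw1, w1Rw0, w1Rw1
Branch closes: p2 and not p2 both at w1.
All branches of the tableau close; one closing branch shown above.

Unsatisfiable (every branch closes)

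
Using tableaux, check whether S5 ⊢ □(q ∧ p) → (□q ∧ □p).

Tableau for the negation ¬(□(q ∧ p) → (□q ∧ □p)):
1. ¬(□(q ∧ p) → (□q ∧ □p)), w0
2. □(q ∧ p), w0
3. ¬(□q ∧ □p), w0
4. q ∧ p, w0
5. q, w0
6. p, w0
7. ¬□p, w0
8. ¬p, w1
9. q ∧ p, w1
10. q, w1
11. p, w1
Accessibility: w0Rw0, w0Rw1, w1Rw0, w1Rw1
Branch closes: p and ¬p both at w1.
All branches of the negation close; one closing branch shown above.

Yes, valid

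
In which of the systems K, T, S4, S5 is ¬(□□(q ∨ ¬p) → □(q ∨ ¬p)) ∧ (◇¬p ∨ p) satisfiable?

K

K-tableau for the formula:
1. ¬(□□(q ∨ ¬p) → □(q ∨ ¬p)) ∧ (◇¬p ∨ p), u
2. ¬(□□(q ∨ ¬p) → □(q ∨ ¬p)), u
3. ◇¬p ∨ p, u
4. □□(q ∨ ¬p), u
5. ¬□(q ∨ ¬p), u
6. p, u
7. ¬(q ∨ ¬p), v
8. ¬q, v
9. p, v
10. □(q ∨ ¬p), v
Accessibility: uRv
Complete open branch: satisfiable in K.
T-tableau for the formula:
1. ¬(□□(q ∨ ¬p) → □(q ∨ ¬p)) ∧ (◇¬p ∨ p), u
2. ¬(□□(q ∨ ¬p) → □(q ∨ ¬p)), u
3. ◇¬p ∨ p, u
4. □□(q ∨ ¬p), u
5. ¬□(q ∨ ¬p), u
6. □(q ∨ ¬p), u
7. q ∨ ¬p, u
8. p, u
9. q, u
10. ¬(q ∨ ¬p), v
11. ¬q, v
12. p, v
13. □(q ∨ ¬p), v
14. q ∨ ¬p, v
15. ¬p, v
Accessibility: uRu, uRv, vRv
Branch closes: p and ¬p both at v.
Every branch closes (one shown): unsatisfiable in T, hence also in S4, S5 (every S4/S5-frame is a T-frame).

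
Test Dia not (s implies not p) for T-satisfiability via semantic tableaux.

Satisfiable (open branch found)

1. Dia not (s implies not p), 0
2. not (s implies not p), 1
3. s, 1
4. p, 1
Accessibility: 0R0, 0R1, 1R1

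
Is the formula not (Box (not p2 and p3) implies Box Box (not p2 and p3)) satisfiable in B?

Satisfiable (open branch found)

1. not (Box (not p2 and p3) implies Box Box (not p2 and p3)), w0
2. Box (not p2 and p3), w0
3. not Box Box (not p2 and p3), w0
4. not p2 and p3, w0
5. not p2, w0
6. p3, w0
7. not Box (not p2 and p3), w1
8. not p2 and p3, w1
9. not p2, w1
10. p3, w1
11. not (not p2 and p3), w2
12. not p3, w2
Accessibility: w0Rw0, w0Rw1, w1Rw0, w1Rw1, w1Rw2, w2Rw1, w2Rw2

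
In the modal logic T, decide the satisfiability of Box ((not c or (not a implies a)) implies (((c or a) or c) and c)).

Satisfiable (open branch found)

1. Box ((not c or (not a implies a)) implies (((c or a) or c) and c)), u
2. (not c or (not a implies a)) implies (((c or a) or c) and c), u
3. ((c or a) or c) and c, u
4. (c or a) or c, u
5. c, u
Accessibility: uRu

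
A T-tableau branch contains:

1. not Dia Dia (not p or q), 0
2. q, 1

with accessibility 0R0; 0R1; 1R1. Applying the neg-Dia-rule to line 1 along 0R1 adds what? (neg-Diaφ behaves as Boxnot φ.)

not Dia (not p or q), 1

neg-Diaφ behaves as Boxnot φ: propagate the negated body to each accessible world.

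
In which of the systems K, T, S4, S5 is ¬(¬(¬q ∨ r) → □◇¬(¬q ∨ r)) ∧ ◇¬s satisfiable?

K, T, S4

S4-tableau for the formula:
1. ¬(¬(¬q ∨ r) → □◇¬(¬q ∨ r)) ∧ ◇¬s, u
2. ¬(¬(¬q ∨ r) → □◇¬(¬q ∨ r)), u
3. ◇¬s, u
4. ¬(¬q ∨ r), u
5. ¬□◇¬(¬q ∨ r), u
6. q, u
7. ¬r, u
8. ¬s, v
9. ¬◇¬(¬q ∨ r), w
10. ¬q ∨ r, w
11. r, w
Accessibility: uRu, uRv, uRw, vRv, wRw
Complete open branch: satisfiable in S4, hence also in K, T (this S4-model is also a K-model and a T-model).
S5-tableau for the formula:
1. ¬(¬(¬q ∨ r) → □◇¬(¬q ∨ r)) ∧ ◇¬s, u
2. ¬(¬(¬q ∨ r) → □◇¬(¬q ∨ r)), u
3. ◇¬s, u
4. ¬(¬q ∨ r), u
5. ¬□◇¬(¬q ∨ r), u
6. q, u
7. ¬r, u
8. ¬s, v
9. ¬◇¬(¬q ∨ r), w
10. ¬q ∨ r, u
11. ¬q ∨ r, v
12. ¬q ∨ r, w
13. r, u
Accessibility: uRu, uRv, uRw, vRu, vRv, vRw, wRu, wRv, wRw
Branch closes: r and ¬r both at u.
Every branch closes (one shown): unsatisfiable in S5.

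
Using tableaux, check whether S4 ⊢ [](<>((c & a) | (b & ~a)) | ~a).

Tableau for the negation ~[](<>((c & a) | (b & ~a)) | ~a):
1. ~[](<>((c & a) | (b & ~a)) | ~a), 0
2. ~(<>((c & a) | (b & ~a)) | ~a), 1   [~[]-rule on 1: fresh world 1, 0R1]
3. ~<>((c & a) | (b & ~a)), 1   [~|-rule on 2]
4. a, 1   [~|-rule on 2]
5. ~((c & a) | (b & ~a)), 1   [~<>-rule on 3 via 1R1]
6. ~(c & a), 1   [~|-rule on 5]
7. ~(b & ~a), 1   [~|-rule on 5]
8. ~c, 1   [~&-rule on 6 (branches; this branch)]
Accessibility: 0R0, 0R1, 1R1
The negation has an open branch (countermodel exists).

Not valid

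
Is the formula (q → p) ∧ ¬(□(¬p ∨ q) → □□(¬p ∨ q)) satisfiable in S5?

1. (q → p) ∧ ¬(□(¬p ∨ q) → □□(¬p ∨ q)), 0
2. q → p, 0
3. ¬(□(¬p ∨ q) → □□(¬p ∨ q)), 0
4. □(¬p ∨ q), 0
5. ¬□□(¬p ∨ q), 0
6. ¬p ∨ q, 0
7. p, 0
8. q, 0
9. ¬□(¬p ∨ q), 1
10. ¬p ∨ q, 1
11. q, 1
12. ¬(¬p ∨ q), 2
13. p, 2
14. ¬q, 2
15. ¬p ∨ q, 2
16. q, 2
Accessibility: 0R0, 0R1, 0R2, 1R0, 1R1, 1R2, 2R0, 2R1, 2R2
Branch closes: q and ¬q both at 2.
All branches of the tableau close; one closing branch shown above.

No, unsatisfiable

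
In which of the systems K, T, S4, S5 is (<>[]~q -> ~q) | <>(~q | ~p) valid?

K-tableau for the negation ~((<>[]~q -> ~q) | <>(~q | ~p)):
1. ~((<>[]~q -> ~q) | <>(~q | ~p)), w0
2. ~(<>[]~q -> ~q), w0
3. ~<>(~q | ~p), w0
4. <>[]~q, w0
5. q, w0
6. []~q, w1
7. ~(~q | ~p), w1
8. q, w1
9. p, w1
Accessibility: w0Rw1
Complete open branch: countermodel on a K-frame, so not valid in K.
T-tableau for the negation ~((<>[]~q -> ~q) | <>(~q | ~p)):
1. ~((<>[]~q -> ~q) | <>(~q | ~p)), w0
2. ~(<>[]~q -> ~q), w0
3. ~<>(~q | ~p), w0
4. <>[]~q, w0
5. q, w0
6. ~(~q | ~p), w0
7. p, w0
8. []~q, w1
9. ~(~q | ~p), w1
10. q, w1
11. p, w1
12. ~q, w1
Accessibility: w0Rw0, w0Rw1, w1Rw1
Branch closes: q and ~q both at w1.
Every branch closes (one shown): valid in T, hence also in S4, S5 (every theorem of T is a theorem of S4 and S5).

T, S4, S5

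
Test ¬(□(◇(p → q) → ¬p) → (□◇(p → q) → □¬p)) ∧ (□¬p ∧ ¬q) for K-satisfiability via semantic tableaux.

1. ¬(□(◇(p → q) → ¬p) → (□◇(p → q) → □¬p)) ∧ (□¬p ∧ ¬q), 0
2. ¬(□(◇(p → q) → ¬p) → (□◇(p → q) → □¬p)), 0
3. □¬p ∧ ¬q, 0
4. □(◇(p → q) → ¬p), 0
5. ¬(□◇(p → q) → □¬p), 0
6. □¬p, 0
7. ¬q, 0
8. □◇(p → q), 0
9. ¬□¬p, 0
10. p, 1
11. ◇(p → q) → ¬p, 1
12. ¬p, 1
Accessibility: 0R1
Branch closes: p and ¬p both at 1.
All branches of the tableau close; one closing branch shown above.

Unsatisfiable (every branch closes)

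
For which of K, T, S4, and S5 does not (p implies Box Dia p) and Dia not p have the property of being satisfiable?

K, T, S4

S5-tableau for the formula:
1. not (p implies Box Dia p) and Dia not p, u
2. not (p implies Box Dia p), u   [and-rule on 1]
3. Dia not p, u   [and-rule on 1]
4. p, u   [neg-implies-rule on 2]
5. not Box Dia p, u   [neg-implies-rule on 2]
6. not p, v   [Dia-rule on 3: fresh world v, uRv]
7. not Dia p, w   [neg-Box-rule on 5: fresh world w, uRw]
8. not p, u   [neg-Dia-rule on 7 via wRu]
Accessibility: uRu, uRv, uRw, vRu, vRv, vRw, wRu, wRv, wRw
Branch closes: p and not p both at u.
Every branch closes (one shown): unsatisfiable in S5.
S4-tableau for the formula:
1. not (p implies Box Dia p) and Dia not p, u
2. not (p implies Box Dia p), u   [and-rule on 1]
3. Dia not p, u   [and-rule on 1]
4. p, u   [neg-implies-rule on 2]
5. not Box Dia p, u   [neg-implies-rule on 2]
6. not p, v   [Dia-rule on 3: fresh world v, uRv]
7. not Dia p, w   [neg-Box-rule on 5: fresh world w, uRw]
8. not p, w   [neg-Dia-rule on 7 via wRw]
Accessibility: uRu, uRv, uRw, vRv, wRw
Complete open branch: satisfiable in S4, hence also in K, T (this S4-model is also a K-model and a T-model).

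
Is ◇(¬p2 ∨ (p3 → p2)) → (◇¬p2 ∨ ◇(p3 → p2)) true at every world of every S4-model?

Valid

Tableau for the negation ¬(◇(¬p2 ∨ (p3 → p2)) → (◇¬p2 ∨ ◇(p3 → p2))):
1. ¬(◇(¬p2 ∨ (p3 → p2)) → (◇¬p2 ∨ ◇(p3 → p2))), w0
2. ◇(¬p2 ∨ (p3 → p2)), w0
3. ¬(◇¬p2 ∨ ◇(p3 → p2)), w0
4. ¬◇¬p2, w0
5. ¬◇(p3 → p2), w0
6. p2, w0
7. ¬(p3 → p2), w0
8. p3, w0
9. ¬p2, w0
Accessibility: w0Rw0
Branch closes: p2 and ¬p2 both at w0.
Every branch of the negation's tableau closes; the branch above is one of them.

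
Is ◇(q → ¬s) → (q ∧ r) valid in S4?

Tableau for the negation ¬(◇(q → ¬s) → (q ∧ r)):
1. ¬(◇(q → ¬s) → (q ∧ r)), 0
2. ◇(q → ¬s), 0
3. ¬(q ∧ r), 0
4. ¬r, 0
5. q → ¬s, 1
6. ¬s, 1
Accessibility: 0R0, 0R1, 1R1
The negation has an open branch (countermodel exists).

No, not valid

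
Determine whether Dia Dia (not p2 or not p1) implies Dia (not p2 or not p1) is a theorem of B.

No, not valid

Tableau for the negation not (Dia Dia (not p2 or not p1) implies Dia (not p2 or not p1)):
1. not (Dia Dia (not p2 or not p1) implies Dia (not p2 or not p1)), u
2. Dia Dia (not p2 or not p1), u   [neg-implies-rule on 1]
3. not Dia (not p2 or not p1), u   [neg-implies-rule on 1]
4. not (not p2 or not p1), u   [neg-Dia-rule on 3 via uRu]
5. p2, u   [neg-or-rule on 4]
6. p1, u   [neg-or-rule on 4]
7. Dia (not p2 or not p1), v   [Dia-rule on 2: fresh world v, uRv]
8. not (not p2 or not p1), v   [neg-Dia-rule on 3 via uRv]
9. p2, v   [neg-or-rule on 8]
10. p1, v   [neg-or-rule on 8]
11. not p2 or not p1, w   [Dia-rule on 7: fresh world w, vRw]
12. not p1, w   [or-rule on 11 (branches; this branch)]
Accessibility: uRu, uRv, vRu, vRv, vRw, wRv, wRw
The negation has an open branch (countermodel exists).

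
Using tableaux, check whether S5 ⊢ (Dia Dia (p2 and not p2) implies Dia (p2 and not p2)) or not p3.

Yes, valid

Tableau for the negation not ((Dia Dia (p2 and not p2) implies Dia (p2 and not p2)) or not p3):
1. not ((Dia Dia (p2 and not p2) implies Dia (p2 and not p2)) or not p3), 0
2. not (Dia Dia (p2 and not p2) implies Dia (p2 and not p2)), 0   [neg-or-rule on 1]
3. p3, 0   [neg-or-rule on 1]
4. Dia Dia (p2 and not p2), 0   [neg-implies-rule on 2]
5. not Dia (p2 and not p2), 0   [neg-implies-rule on 2]
6. not (p2 and not p2), 0   [neg-Dia-rule on 5 via 0R0]
7. p2, 0   [neg-and-rule on 6 (branches; this branch)]
8. Dia (p2 and not p2), 1   [Dia-rule on 4: fresh world 1, 0R1]
9. not (p2 and not p2), 1   [neg-Dia-rule on 5 via 0R1]
10. p2, 1   [neg-and-rule on 9 (branches; this branch)]
11. p2 and not p2, 2   [Dia-rule on 8: fresh world 2, 1R2]
12. p2, 2   [and-rule on 11]
13. not p2, 2   [and-rule on 11]
Accessibility: 0R0, 0R1, 0R2, 1R0, 1R1, 1R2, 2R0, 2R1, 2R2
Branch closes: p2 and not p2 both at 2.
Every branch of the negation's tableau closes; the branch above is one of them.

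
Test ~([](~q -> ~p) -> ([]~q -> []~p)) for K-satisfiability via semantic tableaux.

1. ~([](~q -> ~p) -> ([]~q -> []~p)), w0
2. [](~q -> ~p), w0
3. ~([]~q -> []~p), w0
4. []~q, w0
5. ~[]~p, w0
6. p, w1
7. ~q -> ~p, w1
8. ~q, w1
9. ~p, w1
Accessibility: w0Rw1
Branch closes: p and ~p both at w1.
Every branch closes; the branch above is one of them.

No, unsatisfiable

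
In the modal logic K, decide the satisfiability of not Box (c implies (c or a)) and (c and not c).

No, unsatisfiable

1. not Box (c implies (c or a)) and (c and not c), 0
2. not Box (c implies (c or a)), 0   [and-rule on 1]
3. c and not c, 0   [and-rule on 1]
4. c, 0   [and-rule on 3]
5. not c, 0   [and-rule on 3]
Branch closes: c and not c both at 0.
All branches of the tableau close; one closing branch shown above.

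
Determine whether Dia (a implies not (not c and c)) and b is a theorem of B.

Tableau for the negation not (Dia (a implies not (not c and c)) and b):
1. not (Dia (a implies not (not c and c)) and b), u
2. not b, u   [neg-and-rule on 1 (branches; this branch)]
Accessibility: uRu
The negation has an open branch (countermodel exists).

Not valid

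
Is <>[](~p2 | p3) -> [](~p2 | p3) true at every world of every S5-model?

Yes, valid

Tableau for the negation ~(<>[](~p2 | p3) -> [](~p2 | p3)):
1. ~(<>[](~p2 | p3) -> [](~p2 | p3)), 0
2. <>[](~p2 | p3), 0   [~->-rule on 1]
3. ~[](~p2 | p3), 0   [~->-rule on 1]
4. [](~p2 | p3), 1   [<>-rule on 2: fresh world 1, 0R1]
5. ~p2 | p3, 0   [[]-rule on 4 via 1R0]
6. ~p2 | p3, 1   [[]-rule on 4 via 1R1]
7. p3, 0   [|-rule on 5 (branches; this branch)]
8. p3, 1   [|-rule on 6 (branches; this branch)]
9. ~(~p2 | p3), 2   [~[]-rule on 3: fresh world 2, 0R2]
10. p2, 2   [~|-rule on 9]
11. ~p3, 2   [~|-rule on 9]
12. ~p2 | p3, 2   [[]-rule on 4 via 1R2]
13. p3, 2   [|-rule on 12 (branches; this branch)]
Accessibility: 0R0, 0R1, 0R2, 1R0, 1R1, 1R2, 2R0, 2R1, 2R2
Branch closes: p3 and ~p3 both at 2.
Every branch of the negation's tableau closes; the branch above is one of them.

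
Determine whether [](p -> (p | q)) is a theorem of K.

Valid

Tableau for the negation ~[](p -> (p | q)):
1. ~[](p -> (p | q)), u
2. ~(p -> (p | q)), v   [~[]-rule on 1: fresh world v, uRv]
3. p, v   [~->-rule on 2]
4. ~(p | q), v   [~->-rule on 2]
5. ~p, v   [~|-rule on 4]
6. ~q, v   [~|-rule on 4]
Accessibility: uRv
Branch closes: p and ~p both at v.
All branches of the negation close; one closing branch shown above.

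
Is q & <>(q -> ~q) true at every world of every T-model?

No, not valid

Tableau for the negation ~(q & <>(q -> ~q)):
1. ~(q & <>(q -> ~q)), 0
2. ~<>(q -> ~q), 0
3. ~(q -> ~q), 0
4. q, 0
Accessibility: 0R0
The negation has an open branch (countermodel exists).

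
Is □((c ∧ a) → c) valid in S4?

Tableau for the negation ¬□((c ∧ a) → c):
1. ¬□((c ∧ a) → c), 0
2. ¬((c ∧ a) → c), 1   [¬□-rule on 1: fresh world 1, 0R1]
3. c ∧ a, 1   [¬→-rule on 2]
4. ¬c, 1   [¬→-rule on 2]
5. c, 1   [∧-rule on 3]
6. a, 1   [∧-rule on 3]
Accessibility: 0R0, 0R1, 1R1
Branch closes: c and ¬c both at 1.
All branches of the negation close; one closing branch shown above.

Yes, valid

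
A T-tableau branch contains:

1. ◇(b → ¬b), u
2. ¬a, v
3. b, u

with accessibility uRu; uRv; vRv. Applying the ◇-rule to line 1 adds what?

a fresh world w with uRw, and b → ¬b at w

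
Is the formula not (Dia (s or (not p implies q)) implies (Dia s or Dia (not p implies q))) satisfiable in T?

1. not (Dia (s or (not p implies q)) implies (Dia s or Dia (not p implies q))), 0
2. Dia (s or (not p implies q)), 0
3. not (Dia s or Dia (not p implies q)), 0
4. not Dia s, 0
5. not Dia (not p implies q), 0
6. not s, 0
7. not (not p implies q), 0
8. not p, 0
9. not q, 0
10. s or (not p implies q), 1
11. not s, 1
12. not (not p implies q), 1
13. not p, 1
14. not q, 1
15. not p implies q, 1
16. q, 1
Accessibility: 0R0, 0R1, 1R1
Branch closes: q and not q both at 1.
Every branch closes; the branch above is one of them.

Unsatisfiable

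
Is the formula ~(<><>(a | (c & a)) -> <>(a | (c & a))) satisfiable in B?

Satisfiable

1. ~(<><>(a | (c & a)) -> <>(a | (c & a))), 0
2. <><>(a | (c & a)), 0
3. ~<>(a | (c & a)), 0
4. ~(a | (c & a)), 0
5. ~a, 0
6. ~(c & a), 0
7. <>(a | (c & a)), 1
8. ~(a | (c & a)), 1
9. ~a, 1
10. ~(c & a), 1
11. a | (c & a), 2
12. c & a, 2
13. c, 2
14. a, 2
Accessibility: 0R0, 0R1, 1R0, 1R1, 1R2, 2R1, 2R2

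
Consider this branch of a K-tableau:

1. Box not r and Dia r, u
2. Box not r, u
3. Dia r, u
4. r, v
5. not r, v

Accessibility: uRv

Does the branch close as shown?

Yes, closed

Both r and not r appear at v.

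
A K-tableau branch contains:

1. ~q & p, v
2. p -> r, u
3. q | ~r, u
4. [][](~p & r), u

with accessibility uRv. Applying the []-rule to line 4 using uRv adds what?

[](~p & r), v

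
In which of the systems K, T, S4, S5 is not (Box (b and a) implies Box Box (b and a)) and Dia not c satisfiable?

T-tableau for the formula:
1. not (Box (b and a) implies Box Box (b and a)) and Dia not c, u
2. not (Box (b and a) implies Box Box (b and a)), u
3. Dia not c, u
4. Box (b and a), u
5. not Box Box (b and a), u
6. b and a, u
7. b, u
8. a, u
9. not c, v
10. b and a, v
11. b, v
12. a, v
13. not Box (b and a), w
14. b and a, w
15. b, w
16. a, w
17. not (b and a), x
18. not a, x
Accessibility: uRu, uRv, uRw, vRv, wRw, wRx, xRx
Complete open branch: satisfiable in T, hence also in K (this T-model is also a K-model).
S4-tableau for the formula:
1. not (Box (b and a) implies Box Box (b and a)) and Dia not c, u
2. not (Box (b and a) implies Box Box (b and a)), u
3. Dia not c, u
4. Box (b and a), u
5. not Box Box (b and a), u
6. b and a, u
7. b, u
8. a, u
9. not c, v
10. b and a, v
11. b, v
12. a, v
13. not Box (b and a), w
14. b and a, w
15. b, w
16. a, w
17. not (b and a), x
18. b and a, x
19. b, x
20. a, x
21. not a, x
Accessibility: uRu, uRv, uRw, uRx, vRv, wRw, wRx, xRx
Branch closes: a and not a both at x.
Every branch closes (one shown): unsatisfiable in S4, hence also in S5 (every S5-frame is an S4-frame).

K, T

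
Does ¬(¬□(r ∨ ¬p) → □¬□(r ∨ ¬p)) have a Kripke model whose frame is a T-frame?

1. ¬(¬□(r ∨ ¬p) → □¬□(r ∨ ¬p)), 0
2. ¬□(r ∨ ¬p), 0
3. ¬□¬□(r ∨ ¬p), 0
4. ¬(r ∨ ¬p), 1
5. ¬r, 1
6. p, 1
7. □(r ∨ ¬p), 2
8. r ∨ ¬p, 2
9. ¬p, 2
Accessibility: 0R0, 0R1, 0R2, 1R1, 2R2

Satisfiable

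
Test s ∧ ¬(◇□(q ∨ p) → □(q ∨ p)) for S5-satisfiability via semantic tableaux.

1. s ∧ ¬(◇□(q ∨ p) → □(q ∨ p)), u
2. s, u
3. ¬(◇□(q ∨ p) → □(q ∨ p)), u
4. ◇□(q ∨ p), u
5. ¬□(q ∨ p), u
6. □(q ∨ p), v
7. q ∨ p, u
8. q ∨ p, v
9. p, u
10. p, v
11. ¬(q ∨ p), w
12. ¬q, w
13. ¬p, w
14. q ∨ p, w
15. p, w
Accessibility: uRu, uRv, uRw, vRu, vRv, vRw, wRu, wRv, wRw
Branch closes: p and ¬p both at w.
All branches of the tableau close; one closing branch shown above.

Unsatisfiable (every branch closes)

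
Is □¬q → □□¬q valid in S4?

Valid in S4

Tableau for the negation ¬(□¬q → □□¬q):
1. ¬(□¬q → □□¬q), w0
2. □¬q, w0
3. ¬□□¬q, w0
4. ¬q, w0
5. ¬□¬q, w1
6. ¬q, w1
7. q, w2
8. ¬q, w2
Accessibility: w0Rw0, w0Rw1, w0Rw2, w1Rw1, w1Rw2, w2Rw2
Branch closes: q and ¬q both at w2.
All branches of the negation close; one closing branch shown above.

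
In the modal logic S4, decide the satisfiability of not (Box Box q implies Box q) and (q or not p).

No, unsatisfiable

1. not (Box Box q implies Box q) and (q or not p), u
2. not (Box Box q implies Box q), u   [and-rule on 1]
3. q or not p, u   [and-rule on 1]
4. Box Box q, u   [neg-implies-rule on 2]
5. not Box q, u   [neg-implies-rule on 2]
6. Box q, u   [Box-rule on 4 via uRu]
7. q, u   [Box-rule on 6 via uRu]
8. not p, u   [or-rule on 3 (branches; this branch)]
9. not q, v   [neg-Box-rule on 5: fresh world v, uRv]
10. Box q, v   [Box-rule on 4 via uRv]
11. q, v   [Box-rule on 6 via uRv]
Accessibility: uRu, uRv, vRv
Branch closes: q and not q both at v.
(One branch shown.) All branches close.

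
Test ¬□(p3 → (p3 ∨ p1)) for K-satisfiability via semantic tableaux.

1. ¬□(p3 → (p3 ∨ p1)), u
2. ¬(p3 → (p3 ∨ p1)), v   [¬□-rule on 1: fresh world v, uRv]
3. p3, v   [¬→-rule on 2]
4. ¬(p3 ∨ p1), v   [¬→-rule on 2]
5. ¬p3, v   [¬∨-rule on 4]
6. ¬p1, v   [¬∨-rule on 4]
Accessibility: uRv
Branch closes: p3 and ¬p3 both at v.
All branches of the tableau close; one closing branch shown above.

Unsatisfiable (every branch closes)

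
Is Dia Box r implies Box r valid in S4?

Tableau for the negation not (Dia Box r implies Box r):
1. not (Dia Box r implies Box r), w0
2. Dia Box r, w0
3. not Box r, w0
4. Box r, w1
5. r, w1
6. not r, w2
Accessibility: w0Rw0, w0Rw1, w0Rw2, w1Rw1, w2Rw2
The negation has an open branch (countermodel exists).

Invalid (countermodel exists)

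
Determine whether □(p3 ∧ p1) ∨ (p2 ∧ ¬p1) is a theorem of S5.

No, not valid

Tableau for the negation ¬(□(p3 ∧ p1) ∨ (p2 ∧ ¬p1)):
1. ¬(□(p3 ∧ p1) ∨ (p2 ∧ ¬p1)), u
2. ¬□(p3 ∧ p1), u
3. ¬(p2 ∧ ¬p1), u
4. p1, u
5. ¬(p3 ∧ p1), v
6. ¬p1, v
Accessibility: uRu, uRv, vRu, vRv
The negation has an open branch (countermodel exists).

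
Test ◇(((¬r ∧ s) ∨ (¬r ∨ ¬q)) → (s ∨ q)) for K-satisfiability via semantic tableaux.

1. ◇(((¬r ∧ s) ∨ (¬r ∨ ¬q)) → (s ∨ q)), 0
2. ((¬r ∧ s) ∨ (¬r ∨ ¬q)) → (s ∨ q), 1
3. s ∨ q, 1
4. q, 1
Accessibility: 0R1

Satisfiable (open branch found)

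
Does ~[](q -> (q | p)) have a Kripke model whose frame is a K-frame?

1. ~[](q -> (q | p)), u
2. ~(q -> (q | p)), v   [~[]-rule on 1: fresh world v, uRv]
3. q, v   [~->-rule on 2]
4. ~(q | p), v   [~->-rule on 2]
5. ~q, v   [~|-rule on 4]
6. ~p, v   [~|-rule on 4]
Accessibility: uRv
Branch closes: q and ~q both at v.
All branches of the tableau close; one closing branch shown above.

Unsatisfiable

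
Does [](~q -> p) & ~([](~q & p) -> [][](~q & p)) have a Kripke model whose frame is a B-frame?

1. [](~q -> p) & ~([](~q & p) -> [][](~q & p)), w0
2. [](~q -> p), w0   [&-rule on 1]
3. ~([](~q & p) -> [][](~q & p)), w0   [&-rule on 1]
4. [](~q & p), w0   [~->-rule on 3]
5. ~[][](~q & p), w0   [~->-rule on 3]
6. ~q -> p, w0   [[]-rule on 2 via w0Rw0]
7. ~q & p, w0   [[]-rule on 4 via w0Rw0]
8. ~q, w0   [&-rule on 7]
9. p, w0   [&-rule on 7]
10. ~[](~q & p), w1   [~[]-rule on 5: fresh world w1, w0Rw1]
11. ~q -> p, w1   [[]-rule on 2 via w0Rw1]
12. ~q & p, w1   [[]-rule on 4 via w0Rw1]
13. ~q, w1   [&-rule on 12]
14. p, w1   [&-rule on 12]
15. ~(~q & p), w2   [~[]-rule on 10: fresh world w2, w1Rw2]
16. ~p, w2   [~&-rule on 15 (branches; this branch)]
Accessibility: w0Rw0, w0Rw1, w1Rw0, w1Rw1, w1Rw2, w2Rw1, w2Rw2

Yes, satisfiable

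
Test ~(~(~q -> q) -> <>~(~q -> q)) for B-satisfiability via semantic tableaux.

1. ~(~(~q -> q) -> <>~(~q -> q)), u
2. ~(~q -> q), u
3. ~<>~(~q -> q), u
4. ~q, u
5. ~q -> q, u
6. q, u
Accessibility: uRu
Branch closes: q and ~q both at u.
All branches of the tableau close; one closing branch shown above.

Unsatisfiable (every branch closes)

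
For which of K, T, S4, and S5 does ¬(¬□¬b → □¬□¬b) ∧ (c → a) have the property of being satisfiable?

K, T, S4

S4-tableau for the formula:
1. ¬(¬□¬b → □¬□¬b) ∧ (c → a), w0
2. ¬(¬□¬b → □¬□¬b), w0   [∧-rule on 1]
3. c → a, w0   [∧-rule on 1]
4. ¬□¬b, w0   [¬→-rule on 2]
5. ¬□¬□¬b, w0   [¬→-rule on 2]
6. a, w0   [→-rule on 3 (branches; this branch)]
7. b, w1   [¬□-rule on 4: fresh world w1, w0Rw1]
8. □¬b, w2   [¬□-rule on 5: fresh world w2, w0Rw2]
9. ¬b, w2   [□-rule on 8 via w2Rw2]
Accessibility: w0Rw0, w0Rw1, w0Rw2, w1Rw1, w2Rw2
Complete open branch: satisfiable in S4, hence also in K, T (this S4-model is also a K-model and a T-model).
S5-tableau for the formula:
1. ¬(¬□¬b → □¬□¬b) ∧ (c → a), w0
2. ¬(¬□¬b → □¬□¬b), w0   [∧-rule on 1]
3. c → a, w0   [∧-rule on 1]
4. ¬□¬b, w0   [¬→-rule on 2]
5. ¬□¬□¬b, w0   [¬→-rule on 2]
6. a, w0   [→-rule on 3 (branches; this branch)]
7. b, w1   [¬□-rule on 4: fresh world w1, w0Rw1]
8. □¬b, w2   [¬□-rule on 5: fresh world w2, w0Rw2]
9. ¬b, w0   [□-rule on 8 via w2Rw0]
10. ¬b, w1   [□-rule on 8 via w2Rw1]
Accessibility: w0Rw0, w0Rw1, w0Rw2, w1Rw0, w1Rw1, w1Rw2, w2Rw0, w2Rw1, w2Rw2
Branch closes: b and ¬b both at w1.
Every branch closes (one shown): unsatisfiable in S5.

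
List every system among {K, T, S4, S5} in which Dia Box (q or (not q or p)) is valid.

T-tableau for the negation not Dia Box (q or (not q or p)):
1. not Dia Box (q or (not q or p)), 0
2. not Box (q or (not q or p)), 0
3. not (q or (not q or p)), 1
4. not q, 1
5. not (not q or p), 1
6. q, 1
7. not p, 1
Accessibility: 0R0, 0R1, 1R1
Branch closes: q and not q both at 1.
Every branch closes (one shown): valid in T, hence also in S4, S5 (every theorem of T is a theorem of S4 and S5).
K-tableau for the negation not Dia Box (q or (not q or p)):
1. not Dia Box (q or (not q or p)), 0
Complete open branch: countermodel on a K-frame, so not valid in K.

T, S4, S5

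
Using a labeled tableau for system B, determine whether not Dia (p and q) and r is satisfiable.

1. not Dia (p and q) and r, 0
2. not Dia (p and q), 0
3. r, 0
4. not (p and q), 0
5. not q, 0
Accessibility: 0R0

Satisfiable (open branch found)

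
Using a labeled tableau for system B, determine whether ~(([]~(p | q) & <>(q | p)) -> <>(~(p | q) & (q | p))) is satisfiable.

Unsatisfiable

1. ~(([]~(p | q) & <>(q | p)) -> <>(~(p | q) & (q | p))), 0
2. []~(p | q) & <>(q | p), 0
3. ~<>(~(p | q) & (q | p)), 0
4. []~(p | q), 0
5. <>(q | p), 0
6. ~(~(p | q) & (q | p)), 0
7. ~(p | q), 0
8. ~p, 0
9. ~q, 0
10. ~(q | p), 0
11. q | p, 1
12. ~(~(p | q) & (q | p)), 1
13. ~(p | q), 1
14. ~p, 1
15. ~q, 1
16. p, 1
Accessibility: 0R0, 0R1, 1R0, 1R1
Branch closes: p and ~p both at 1.
All branches of the tableau close; one closing branch shown above.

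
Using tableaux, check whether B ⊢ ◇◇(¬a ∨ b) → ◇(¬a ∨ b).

Tableau for the negation ¬(◇◇(¬a ∨ b) → ◇(¬a ∨ b)):
1. ¬(◇◇(¬a ∨ b) → ◇(¬a ∨ b)), w0
2. ◇◇(¬a ∨ b), w0
3. ¬◇(¬a ∨ b), w0
4. ¬(¬a ∨ b), w0
5. a, w0
6. ¬b, w0
7. ◇(¬a ∨ b), w1
8. ¬(¬a ∨ b), w1
9. a, w1
10. ¬b, w1
11. ¬a ∨ b, w2
12. b, w2
Accessibility: w0Rw0, w0Rw1, w1Rw0, w1Rw1, w1Rw2, w2Rw1, w2Rw2
The negation has an open branch (countermodel exists).

No, not valid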